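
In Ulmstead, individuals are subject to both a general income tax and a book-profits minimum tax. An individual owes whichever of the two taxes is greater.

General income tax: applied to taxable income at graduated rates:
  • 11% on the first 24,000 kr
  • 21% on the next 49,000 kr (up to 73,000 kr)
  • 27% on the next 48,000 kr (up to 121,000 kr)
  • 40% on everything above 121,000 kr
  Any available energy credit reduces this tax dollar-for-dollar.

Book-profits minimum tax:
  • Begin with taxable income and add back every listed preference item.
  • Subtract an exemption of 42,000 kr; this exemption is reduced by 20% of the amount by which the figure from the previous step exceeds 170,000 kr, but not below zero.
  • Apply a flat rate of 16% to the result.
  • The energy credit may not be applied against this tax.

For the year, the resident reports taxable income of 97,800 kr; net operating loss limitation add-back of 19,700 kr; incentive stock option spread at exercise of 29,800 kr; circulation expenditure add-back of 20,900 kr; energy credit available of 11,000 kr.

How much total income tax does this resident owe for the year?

General income tax:
  24,000 kr × 11% = 2,640 kr
  49,000 kr × 21% = 10,290 kr
  24,800 kr × 27% = 6,696 kr
  → 19,626 kr
  Less energy credit 11,000 kr → 8,626 kr

Book-profits minimum tax:
  Adjusted income: 97,800 kr + 19,700 kr + 29,800 kr + 20,900 kr = 168,200 kr
  Exemption: 168,200 kr ≤ 170,000 kr, so full 42,000 kr applies
  Base: 168,200 kr − 42,000 kr = 126,200 kr
  126,200 kr × 16% = 20,192 kr

20,192 kr > 8,626 kr, so the book-profits minimum tax is the binding amount.

20,192 kr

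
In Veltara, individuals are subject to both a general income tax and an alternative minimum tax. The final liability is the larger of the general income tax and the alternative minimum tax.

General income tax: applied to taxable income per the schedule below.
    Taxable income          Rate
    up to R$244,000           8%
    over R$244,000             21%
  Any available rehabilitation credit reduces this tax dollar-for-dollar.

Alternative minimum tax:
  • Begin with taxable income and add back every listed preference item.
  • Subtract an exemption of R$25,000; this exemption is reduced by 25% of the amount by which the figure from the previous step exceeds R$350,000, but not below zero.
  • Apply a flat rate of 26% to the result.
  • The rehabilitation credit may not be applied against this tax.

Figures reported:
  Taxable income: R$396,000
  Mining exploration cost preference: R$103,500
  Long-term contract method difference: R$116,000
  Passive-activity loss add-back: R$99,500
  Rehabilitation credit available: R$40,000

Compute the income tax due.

Alternative minimum tax:
  Adjusted income: R$396,000 + R$103,500 + R$116,000 + R$99,500 = R$715,000
  Exemption: 25% × (R$715,000 − R$350,000) = R$91,250 ≥ R$25,000, so the exemption is fully phased out
  Base: R$715,000 − R$0 = R$715,000
  R$715,000 × 26% = R$185,900

General income tax:
  R$244,000 × 8% = R$19,520
  R$152,000 × 21% = R$31,920
  → R$51,440
  Less rehabilitation credit R$40,000 → R$11,440

R$185,900 > R$11,440, so the alternative minimum tax is the binding amount.

R$185,900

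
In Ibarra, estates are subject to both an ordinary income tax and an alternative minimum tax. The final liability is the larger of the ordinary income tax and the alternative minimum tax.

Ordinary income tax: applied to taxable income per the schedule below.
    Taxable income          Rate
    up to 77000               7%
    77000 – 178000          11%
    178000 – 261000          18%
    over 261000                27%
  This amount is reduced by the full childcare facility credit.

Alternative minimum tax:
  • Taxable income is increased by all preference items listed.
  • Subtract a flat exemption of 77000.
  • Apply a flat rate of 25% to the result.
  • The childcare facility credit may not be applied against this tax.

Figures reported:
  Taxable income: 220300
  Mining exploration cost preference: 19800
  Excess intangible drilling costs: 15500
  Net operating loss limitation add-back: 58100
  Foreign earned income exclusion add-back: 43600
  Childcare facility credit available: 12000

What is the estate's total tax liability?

70075

Ordinary income tax:
  77000 × 7% = 5390
  101000 × 11% = 11110
  42300 × 18% = 7614
  → 24114
  Less childcare facility credit 12000 → 12114

Alternative minimum tax:
  Adjusted income: 220300 + 19800 + 15500 + 58100 + 43600 = 357300
  Less exemption 77000 → base 280300
  280300 × 25% = 70075

70075 > 12114, so the alternative minimum tax is the binding amount.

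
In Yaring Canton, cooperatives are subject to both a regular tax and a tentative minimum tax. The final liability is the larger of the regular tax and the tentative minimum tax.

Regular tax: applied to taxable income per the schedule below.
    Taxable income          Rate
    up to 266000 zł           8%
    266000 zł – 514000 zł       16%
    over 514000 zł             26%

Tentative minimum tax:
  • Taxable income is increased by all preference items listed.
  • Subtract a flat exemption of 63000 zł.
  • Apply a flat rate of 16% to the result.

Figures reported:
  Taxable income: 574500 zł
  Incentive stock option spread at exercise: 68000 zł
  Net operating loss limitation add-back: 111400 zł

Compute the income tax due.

110544 zł

Regular tax:
  266000 zł × 8% = 21280 zł
  248000 zł × 16% = 39680 zł
  60500 zł × 26% = 15730 zł
  → 76690 zł

Tentative minimum tax:
  Adjusted income: 574500 zł + 68000 zł + 111400 zł = 753900 zł
  Less exemption 63000 zł → base 690900 zł
  690900 zł × 16% = 110544 zł

110544 zł > 76690 zł, so the tentative minimum tax is the binding amount.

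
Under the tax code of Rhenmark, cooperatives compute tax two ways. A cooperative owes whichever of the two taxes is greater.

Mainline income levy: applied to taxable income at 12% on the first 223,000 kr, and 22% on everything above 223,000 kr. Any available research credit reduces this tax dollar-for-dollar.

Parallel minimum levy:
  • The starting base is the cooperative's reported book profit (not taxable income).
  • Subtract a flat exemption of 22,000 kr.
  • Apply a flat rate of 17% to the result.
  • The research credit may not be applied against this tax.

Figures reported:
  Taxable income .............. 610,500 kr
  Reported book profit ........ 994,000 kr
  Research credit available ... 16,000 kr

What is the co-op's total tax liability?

165,240 kr

Parallel minimum levy:
  Base (reported book profit): 994,000 kr
  Less exemption 22,000 kr → base 972,000 kr
  972,000 kr × 17% = 165,240 kr

Mainline income levy:
  223,000 kr × 12% = 26,760 kr
  387,500 kr × 22% = 85,250 kr
  → 112,010 kr
  Less research credit 16,000 kr → 96,010 kr

165,240 kr > 96,010 kr, so the parallel minimum levy is the binding amount.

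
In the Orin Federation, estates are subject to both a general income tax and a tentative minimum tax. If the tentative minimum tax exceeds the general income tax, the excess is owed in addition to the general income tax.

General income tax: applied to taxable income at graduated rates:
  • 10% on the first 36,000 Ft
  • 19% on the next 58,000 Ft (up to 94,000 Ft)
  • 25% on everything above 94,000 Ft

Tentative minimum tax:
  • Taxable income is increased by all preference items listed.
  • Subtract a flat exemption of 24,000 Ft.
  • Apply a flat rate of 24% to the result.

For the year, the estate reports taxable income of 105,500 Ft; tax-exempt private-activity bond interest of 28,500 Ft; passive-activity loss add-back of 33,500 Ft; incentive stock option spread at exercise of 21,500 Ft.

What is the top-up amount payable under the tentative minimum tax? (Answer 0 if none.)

General income tax:
  36,000 Ft × 10% = 3,600 Ft
  58,000 Ft × 19% = 11,020 Ft
  11,500 Ft × 25% = 2,875 Ft
  → 17,495 Ft

Tentative minimum tax:
  Adjusted income: 105,500 Ft + 28,500 Ft + 33,500 Ft + 21,500 Ft = 189,000 Ft
  Less exemption 24,000 Ft → base 165,000 Ft
  165,000 Ft × 24% = 39,600 Ft

Excess of tentative minimum tax over general income tax: 39,600 Ft − 17,495 Ft = 22,105 Ft.

22,105 Ft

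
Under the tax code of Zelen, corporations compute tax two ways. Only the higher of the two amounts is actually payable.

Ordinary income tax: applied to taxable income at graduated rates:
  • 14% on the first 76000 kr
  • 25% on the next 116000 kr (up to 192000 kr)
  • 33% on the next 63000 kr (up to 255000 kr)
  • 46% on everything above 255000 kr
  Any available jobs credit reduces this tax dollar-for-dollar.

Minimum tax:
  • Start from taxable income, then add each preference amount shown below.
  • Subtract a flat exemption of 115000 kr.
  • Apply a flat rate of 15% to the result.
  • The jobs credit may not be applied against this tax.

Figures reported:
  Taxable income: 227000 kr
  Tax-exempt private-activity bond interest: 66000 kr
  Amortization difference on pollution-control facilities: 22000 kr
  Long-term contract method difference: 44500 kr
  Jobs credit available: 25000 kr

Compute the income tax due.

36675 kr

Ordinary income tax:
  76000 kr × 14% = 10640 kr
  116000 kr × 25% = 29000 kr
  35000 kr × 33% = 11550 kr
  → 51190 kr
  Less jobs credit 25000 kr → 26190 kr

Minimum tax:
  Adjusted income: 227000 kr + 66000 kr + 22000 kr + 44500 kr = 359500 kr
  Less exemption 115000 kr → base 244500 kr
  244500 kr × 15% = 36675 kr

36675 kr > 26190 kr, so the minimum tax is the binding amount.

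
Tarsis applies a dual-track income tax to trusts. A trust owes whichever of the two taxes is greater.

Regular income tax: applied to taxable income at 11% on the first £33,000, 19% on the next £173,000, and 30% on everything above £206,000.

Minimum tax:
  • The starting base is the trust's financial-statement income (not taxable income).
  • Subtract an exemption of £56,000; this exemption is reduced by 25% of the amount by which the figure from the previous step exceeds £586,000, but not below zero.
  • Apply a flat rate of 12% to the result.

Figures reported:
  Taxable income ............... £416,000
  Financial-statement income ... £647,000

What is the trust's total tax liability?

Minimum tax:
  Base (financial-statement income): £647,000
  Exemption: £56,000 − 25% × (£647,000 − £586,000) = £56,000 − £15,250 = £40,750
  Base: £647,000 − £40,750 = £606,250
  £606,250 × 12% = £72,750

Regular income tax:
  £33,000 × 11% = £3,630
  £173,000 × 19% = £32,870
  £210,000 × 30% = £63,000
  → £99,500

£99,500 > £72,750, so the regular income tax governs.

£99,500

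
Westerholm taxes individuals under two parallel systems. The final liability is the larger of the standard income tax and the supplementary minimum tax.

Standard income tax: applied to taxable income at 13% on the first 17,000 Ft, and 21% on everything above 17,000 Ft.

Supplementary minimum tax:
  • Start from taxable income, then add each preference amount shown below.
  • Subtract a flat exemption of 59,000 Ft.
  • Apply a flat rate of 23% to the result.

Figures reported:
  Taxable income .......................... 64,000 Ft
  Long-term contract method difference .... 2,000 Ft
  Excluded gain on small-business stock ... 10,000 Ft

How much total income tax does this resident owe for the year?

Standard income tax:
  17,000 Ft × 13% = 2,210 Ft
  47,000 Ft × 21% = 9,870 Ft
  → 12,080 Ft

Supplementary minimum tax:
  Adjusted income: 64,000 Ft + 2,000 Ft + 10,000 Ft = 76,000 Ft
  Less exemption 59,000 Ft → base 17,000 Ft
  17,000 Ft × 23% = 3,910 Ft

12,080 Ft > 3,910 Ft, so the standard income tax governs.

12,080 Ft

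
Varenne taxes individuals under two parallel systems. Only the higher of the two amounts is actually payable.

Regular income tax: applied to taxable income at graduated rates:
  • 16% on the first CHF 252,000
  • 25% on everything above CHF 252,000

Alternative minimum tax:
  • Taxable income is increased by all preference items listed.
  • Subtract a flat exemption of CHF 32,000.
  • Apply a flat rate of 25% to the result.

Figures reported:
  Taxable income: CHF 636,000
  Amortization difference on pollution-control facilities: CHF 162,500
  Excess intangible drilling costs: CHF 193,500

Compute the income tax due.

CHF 240,000

Regular income tax:
  CHF 252,000 × 16% = CHF 40,320
  CHF 384,000 × 25% = CHF 96,000
  → CHF 136,320

Alternative minimum tax:
  Adjusted income: CHF 636,000 + CHF 162,500 + CHF 193,500 = CHF 992,000
  Less exemption CHF 32,000 → base CHF 960,000
  CHF 960,000 × 25% = CHF 240,000

CHF 240,000 > CHF 136,320, so the alternative minimum tax is the binding amount.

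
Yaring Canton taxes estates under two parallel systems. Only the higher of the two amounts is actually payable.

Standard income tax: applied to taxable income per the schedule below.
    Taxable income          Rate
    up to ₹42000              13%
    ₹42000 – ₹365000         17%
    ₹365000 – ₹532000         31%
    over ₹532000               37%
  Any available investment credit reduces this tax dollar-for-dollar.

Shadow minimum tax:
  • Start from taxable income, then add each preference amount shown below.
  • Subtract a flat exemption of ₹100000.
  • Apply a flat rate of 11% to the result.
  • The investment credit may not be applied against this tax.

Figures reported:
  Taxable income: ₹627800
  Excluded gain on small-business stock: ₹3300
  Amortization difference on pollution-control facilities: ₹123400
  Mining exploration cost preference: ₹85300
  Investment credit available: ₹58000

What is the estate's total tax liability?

Standard income tax:
  ₹42000 × 13% = ₹5460
  ₹323000 × 17% = ₹54910
  ₹167000 × 31% = ₹51770
  ₹95800 × 37% = ₹35446
  → ₹147586
  Less investment credit ₹58000 → ₹89586

Shadow minimum tax:
  Adjusted income: ₹627800 + ₹3300 + ₹123400 + ₹85300 = ₹839800
  Less exemption ₹100000 → base ₹739800
  ₹739800 × 11% = ₹81378

₹89586 > ₹81378, so the standard income tax governs.

₹89586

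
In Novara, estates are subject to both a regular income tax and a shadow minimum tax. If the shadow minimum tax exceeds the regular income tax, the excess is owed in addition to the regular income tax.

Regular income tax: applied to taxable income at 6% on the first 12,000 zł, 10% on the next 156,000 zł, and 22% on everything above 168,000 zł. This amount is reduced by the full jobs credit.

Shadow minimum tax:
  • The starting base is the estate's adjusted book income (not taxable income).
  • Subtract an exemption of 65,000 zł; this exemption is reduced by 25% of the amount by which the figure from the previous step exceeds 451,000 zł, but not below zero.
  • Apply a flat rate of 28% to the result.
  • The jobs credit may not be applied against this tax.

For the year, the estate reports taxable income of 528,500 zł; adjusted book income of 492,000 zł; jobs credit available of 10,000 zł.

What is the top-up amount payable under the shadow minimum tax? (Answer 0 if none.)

36,800 zł

Regular income tax:
  12,000 zł × 6% = 720 zł
  156,000 zł × 10% = 15,600 zł
  360,500 zł × 22% = 79,310 zł
  → 95,630 zł
  Less jobs credit 10,000 zł → 85,630 zł

Shadow minimum tax:
  Base (adjusted book income): 492,000 zł
  Exemption: 65,000 zł − 25% × (492,000 zł − 451,000 zł) = 65,000 zł − 10,250 zł = 54,750 zł
  Base: 492,000 zł − 54,750 zł = 437,250 zł
  437,250 zł × 28% = 122,430 zł

Excess of shadow minimum tax over regular income tax: 122,430 zł − 85,630 zł = 36,800 zł.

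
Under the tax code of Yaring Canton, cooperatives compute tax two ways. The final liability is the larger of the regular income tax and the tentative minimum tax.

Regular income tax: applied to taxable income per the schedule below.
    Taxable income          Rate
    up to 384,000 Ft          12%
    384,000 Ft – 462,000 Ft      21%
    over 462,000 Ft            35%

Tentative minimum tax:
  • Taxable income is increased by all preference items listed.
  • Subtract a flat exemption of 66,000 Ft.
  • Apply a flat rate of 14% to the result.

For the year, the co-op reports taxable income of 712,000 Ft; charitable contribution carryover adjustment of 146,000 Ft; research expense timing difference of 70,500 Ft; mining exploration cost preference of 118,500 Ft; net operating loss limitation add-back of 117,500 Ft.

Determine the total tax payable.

153,790 Ft

Regular income tax:
  384,000 Ft × 12% = 46,080 Ft
  78,000 Ft × 21% = 16,380 Ft
  250,000 Ft × 35% = 87,500 Ft
  → 149,960 Ft

Tentative minimum tax:
  Adjusted income: 712,000 Ft + 146,000 Ft + 70,500 Ft + 118,500 Ft + 117,500 Ft = 1,164,500 Ft
  Less exemption 66,000 Ft → base 1,098,500 Ft
  1,098,500 Ft × 14% = 153,790 Ft

153,790 Ft > 149,960 Ft, so the tentative minimum tax is the binding amount.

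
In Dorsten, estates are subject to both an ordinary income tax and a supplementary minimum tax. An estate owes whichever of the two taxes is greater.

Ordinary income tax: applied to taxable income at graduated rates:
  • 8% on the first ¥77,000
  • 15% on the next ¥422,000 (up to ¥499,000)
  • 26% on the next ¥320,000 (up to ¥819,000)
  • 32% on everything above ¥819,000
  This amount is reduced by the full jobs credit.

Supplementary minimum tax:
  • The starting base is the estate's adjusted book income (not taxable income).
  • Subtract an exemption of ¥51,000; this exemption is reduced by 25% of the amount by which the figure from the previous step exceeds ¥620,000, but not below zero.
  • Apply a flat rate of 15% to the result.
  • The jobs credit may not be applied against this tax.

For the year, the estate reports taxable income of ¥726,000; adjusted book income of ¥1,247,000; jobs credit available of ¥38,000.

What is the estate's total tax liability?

¥187,050

Supplementary minimum tax:
  Base (adjusted book income): ¥1,247,000
  Exemption: 25% × (¥1,247,000 − ¥620,000) = ¥156,750 ≥ ¥51,000, so the exemption is fully phased out
  Base: ¥1,247,000 − ¥0 = ¥1,247,000
  ¥1,247,000 × 15% = ¥187,050

Ordinary income tax:
  ¥77,000 × 8% = ¥6,160
  ¥422,000 × 15% = ¥63,300
  ¥227,000 × 26% = ¥59,020
  → ¥128,480
  Less jobs credit ¥38,000 → ¥90,480

¥187,050 > ¥90,480, so the supplementary minimum tax is the binding amount.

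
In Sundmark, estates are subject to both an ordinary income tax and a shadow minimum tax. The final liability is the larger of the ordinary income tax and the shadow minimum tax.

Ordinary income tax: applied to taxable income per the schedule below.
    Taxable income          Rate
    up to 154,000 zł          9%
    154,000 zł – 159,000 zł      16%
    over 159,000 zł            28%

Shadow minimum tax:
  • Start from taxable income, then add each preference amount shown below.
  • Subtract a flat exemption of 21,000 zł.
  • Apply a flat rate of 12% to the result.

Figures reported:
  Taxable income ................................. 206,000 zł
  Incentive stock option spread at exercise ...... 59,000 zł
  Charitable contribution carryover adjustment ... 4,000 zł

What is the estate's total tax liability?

Shadow minimum tax:
  Adjusted income: 206,000 zł + 59,000 zł + 4,000 zł = 269,000 zł
  Less exemption 21,000 zł → base 248,000 zł
  248,000 zł × 12% = 29,760 zł

Ordinary income tax:
  154,000 zł × 9% = 13,860 zł
  5,000 zł × 16% = 800 zł
  47,000 zł × 28% = 13,160 zł
  → 27,820 zł

29,760 zł > 27,820 zł, so the shadow minimum tax is the binding amount.

29,760 zł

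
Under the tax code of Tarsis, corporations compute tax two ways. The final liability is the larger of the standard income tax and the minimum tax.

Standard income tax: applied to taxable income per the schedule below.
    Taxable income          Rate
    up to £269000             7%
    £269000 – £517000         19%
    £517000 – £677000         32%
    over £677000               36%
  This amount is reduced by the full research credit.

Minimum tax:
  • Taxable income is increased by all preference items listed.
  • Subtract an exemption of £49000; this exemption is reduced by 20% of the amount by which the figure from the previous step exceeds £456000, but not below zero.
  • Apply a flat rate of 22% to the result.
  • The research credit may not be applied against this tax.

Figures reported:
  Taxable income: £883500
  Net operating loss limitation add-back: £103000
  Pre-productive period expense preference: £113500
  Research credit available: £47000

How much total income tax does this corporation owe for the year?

£242000

Standard income tax:
  £269000 × 7% = £18830
  £248000 × 19% = £47120
  £160000 × 32% = £51200
  £206500 × 36% = £74340
  → £191490
  Less research credit £47000 → £144490

Minimum tax:
  Adjusted income: £883500 + £103000 + £113500 = £1100000
  Exemption: 20% × (£1100000 − £456000) = £128800 ≥ £49000, so the exemption is fully phased out
  Base: £1100000 − £0 = £1100000
  £1100000 × 22% = £242000

£242000 > £144490, so the minimum tax is the binding amount.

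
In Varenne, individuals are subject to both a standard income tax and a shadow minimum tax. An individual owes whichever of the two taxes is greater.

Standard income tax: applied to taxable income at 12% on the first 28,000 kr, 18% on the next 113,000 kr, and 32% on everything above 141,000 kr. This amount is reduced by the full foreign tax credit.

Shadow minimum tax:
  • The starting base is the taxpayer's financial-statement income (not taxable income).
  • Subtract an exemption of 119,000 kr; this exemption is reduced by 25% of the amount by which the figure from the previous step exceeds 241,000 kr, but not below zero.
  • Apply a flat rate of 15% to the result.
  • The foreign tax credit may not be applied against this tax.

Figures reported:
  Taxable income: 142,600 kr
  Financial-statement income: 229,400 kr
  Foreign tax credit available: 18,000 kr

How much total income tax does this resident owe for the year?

Shadow minimum tax:
  Base (financial-statement income): 229,400 kr
  Exemption: 229,400 kr ≤ 241,000 kr, so full 119,000 kr applies
  Base: 229,400 kr − 119,000 kr = 110,400 kr
  110,400 kr × 15% = 16,560 kr

Standard income tax:
  28,000 kr × 12% = 3,360 kr
  113,000 kr × 18% = 20,340 kr
  1,600 kr × 32% = 512 kr
  → 24,212 kr
  Less foreign tax credit 18,000 kr → 6,212 kr

16,560 kr > 6,212 kr, so the shadow minimum tax is the binding amount.

16,560 kr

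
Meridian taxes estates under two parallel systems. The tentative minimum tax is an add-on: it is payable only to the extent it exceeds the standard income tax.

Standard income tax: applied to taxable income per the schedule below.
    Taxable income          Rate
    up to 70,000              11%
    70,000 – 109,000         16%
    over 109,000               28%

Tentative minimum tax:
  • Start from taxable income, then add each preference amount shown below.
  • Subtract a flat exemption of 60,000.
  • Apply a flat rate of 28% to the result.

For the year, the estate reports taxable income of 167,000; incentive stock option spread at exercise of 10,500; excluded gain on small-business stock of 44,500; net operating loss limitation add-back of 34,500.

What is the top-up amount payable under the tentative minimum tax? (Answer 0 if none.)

24,840

Tentative minimum tax:
  Adjusted income: 167,000 + 10,500 + 44,500 + 34,500 = 256,500
  Less exemption 60,000 → base 196,500
  196,500 × 28% = 55,020

Standard income tax:
  70,000 × 11% = 7,700
  39,000 × 16% = 6,240
  58,000 × 28% = 16,240
  → 30,180

Excess of tentative minimum tax over standard income tax: 55,020 − 30,180 = 24,840.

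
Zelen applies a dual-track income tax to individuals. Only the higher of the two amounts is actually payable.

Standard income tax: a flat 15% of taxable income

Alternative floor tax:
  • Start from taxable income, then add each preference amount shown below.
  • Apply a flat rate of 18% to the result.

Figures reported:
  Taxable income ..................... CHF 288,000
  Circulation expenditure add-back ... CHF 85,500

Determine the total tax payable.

CHF 67,230

Alternative floor tax:
  Adjusted income: CHF 288,000 + CHF 85,500 = CHF 373,500
  CHF 373,500 × 18% = CHF 67,230

Standard income tax:
  CHF 288,000 × 15% = CHF 43,200

CHF 67,230 > CHF 43,200, so the alternative floor tax is the binding amount.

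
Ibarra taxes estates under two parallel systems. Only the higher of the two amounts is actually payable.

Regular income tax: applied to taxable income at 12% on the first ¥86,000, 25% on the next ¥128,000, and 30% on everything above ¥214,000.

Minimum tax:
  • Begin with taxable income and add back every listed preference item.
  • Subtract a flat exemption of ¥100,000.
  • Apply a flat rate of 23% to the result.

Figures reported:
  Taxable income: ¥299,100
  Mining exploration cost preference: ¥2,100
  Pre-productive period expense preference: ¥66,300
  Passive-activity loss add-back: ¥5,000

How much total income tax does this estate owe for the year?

¥67,850

Minimum tax:
  Adjusted income: ¥299,100 + ¥2,100 + ¥66,300 + ¥5,000 = ¥372,500
  Less exemption ¥100,000 → base ¥272,500
  ¥272,500 × 23% = ¥62,675

Regular income tax:
  ¥86,000 × 12% = ¥10,320
  ¥128,000 × 25% = ¥32,000
  ¥85,100 × 30% = ¥25,530
  → ¥67,850

¥67,850 > ¥62,675, so the regular income tax governs.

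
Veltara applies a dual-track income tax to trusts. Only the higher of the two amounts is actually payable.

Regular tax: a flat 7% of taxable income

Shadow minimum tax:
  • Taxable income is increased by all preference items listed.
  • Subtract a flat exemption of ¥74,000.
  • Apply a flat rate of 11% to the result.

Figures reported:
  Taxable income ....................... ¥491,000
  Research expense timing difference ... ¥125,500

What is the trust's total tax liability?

¥59,675

Shadow minimum tax:
  Adjusted income: ¥491,000 + ¥125,500 = ¥616,500
  Less exemption ¥74,000 → base ¥542,500
  ¥542,500 × 11% = ¥59,675

Regular tax:
  ¥491,000 × 7% = ¥34,370

¥59,675 > ¥34,370, so the shadow minimum tax is the binding amount.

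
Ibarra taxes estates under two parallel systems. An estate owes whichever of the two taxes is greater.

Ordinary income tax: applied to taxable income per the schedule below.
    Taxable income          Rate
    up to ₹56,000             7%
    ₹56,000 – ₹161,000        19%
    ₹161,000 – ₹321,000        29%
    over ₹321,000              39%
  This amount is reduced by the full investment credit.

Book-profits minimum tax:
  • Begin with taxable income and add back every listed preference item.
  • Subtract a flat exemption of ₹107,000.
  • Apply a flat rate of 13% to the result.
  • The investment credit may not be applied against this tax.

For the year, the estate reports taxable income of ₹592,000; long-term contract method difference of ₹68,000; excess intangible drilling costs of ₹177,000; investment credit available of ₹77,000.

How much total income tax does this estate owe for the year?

₹98,960

Book-profits minimum tax:
  Adjusted income: ₹592,000 + ₹68,000 + ₹177,000 = ₹837,000
  Less exemption ₹107,000 → base ₹730,000
  ₹730,000 × 13% = ₹94,900

Ordinary income tax:
  ₹56,000 × 7% = ₹3,920
  ₹105,000 × 19% = ₹19,950
  ₹160,000 × 29% = ₹46,400
  ₹271,000 × 39% = ₹105,690
  → ₹175,960
  Less investment credit ₹77,000 → ₹98,960

₹98,960 > ₹94,900, so the ordinary income tax governs.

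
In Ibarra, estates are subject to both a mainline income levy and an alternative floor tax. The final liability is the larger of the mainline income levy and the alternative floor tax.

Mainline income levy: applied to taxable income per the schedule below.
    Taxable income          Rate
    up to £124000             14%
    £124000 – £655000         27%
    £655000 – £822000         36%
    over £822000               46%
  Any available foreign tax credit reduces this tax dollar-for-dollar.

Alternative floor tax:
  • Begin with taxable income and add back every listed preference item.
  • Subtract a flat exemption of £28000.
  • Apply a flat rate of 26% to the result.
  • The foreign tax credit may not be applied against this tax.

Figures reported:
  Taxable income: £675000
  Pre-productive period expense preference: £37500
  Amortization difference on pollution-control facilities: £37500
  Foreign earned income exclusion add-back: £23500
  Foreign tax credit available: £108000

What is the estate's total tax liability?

£193830

Mainline income levy:
  £124000 × 14% = £17360
  £531000 × 27% = £143370
  £20000 × 36% = £7200
  → £167930
  Less foreign tax credit £108000 → £59930

Alternative floor tax:
  Adjusted income: £675000 + £37500 + £37500 + £23500 = £773500
  Less exemption £28000 → base £745500
  £745500 × 26% = £193830

£193830 > £59930, so the alternative floor tax is the binding amount.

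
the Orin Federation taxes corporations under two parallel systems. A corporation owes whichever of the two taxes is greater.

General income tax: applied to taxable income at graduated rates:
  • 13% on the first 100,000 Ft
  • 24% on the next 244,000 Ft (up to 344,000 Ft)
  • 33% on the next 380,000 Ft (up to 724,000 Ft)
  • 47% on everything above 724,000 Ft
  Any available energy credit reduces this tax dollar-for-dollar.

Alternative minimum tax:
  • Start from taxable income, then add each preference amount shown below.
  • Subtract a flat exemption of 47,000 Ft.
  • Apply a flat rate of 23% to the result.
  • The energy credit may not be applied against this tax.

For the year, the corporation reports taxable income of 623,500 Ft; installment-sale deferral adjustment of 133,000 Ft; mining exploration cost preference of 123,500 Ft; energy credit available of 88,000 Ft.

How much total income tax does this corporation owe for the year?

Alternative minimum tax:
  Adjusted income: 623,500 Ft + 133,000 Ft + 123,500 Ft = 880,000 Ft
  Less exemption 47,000 Ft → base 833,000 Ft
  833,000 Ft × 23% = 191,590 Ft

General income tax:
  100,000 Ft × 13% = 13,000 Ft
  244,000 Ft × 24% = 58,560 Ft
  279,500 Ft × 33% = 92,235 Ft
  → 163,795 Ft
  Less energy credit 88,000 Ft → 75,795 Ft

191,590 Ft > 75,795 Ft, so the alternative minimum tax is the binding amount.

191,590 Ft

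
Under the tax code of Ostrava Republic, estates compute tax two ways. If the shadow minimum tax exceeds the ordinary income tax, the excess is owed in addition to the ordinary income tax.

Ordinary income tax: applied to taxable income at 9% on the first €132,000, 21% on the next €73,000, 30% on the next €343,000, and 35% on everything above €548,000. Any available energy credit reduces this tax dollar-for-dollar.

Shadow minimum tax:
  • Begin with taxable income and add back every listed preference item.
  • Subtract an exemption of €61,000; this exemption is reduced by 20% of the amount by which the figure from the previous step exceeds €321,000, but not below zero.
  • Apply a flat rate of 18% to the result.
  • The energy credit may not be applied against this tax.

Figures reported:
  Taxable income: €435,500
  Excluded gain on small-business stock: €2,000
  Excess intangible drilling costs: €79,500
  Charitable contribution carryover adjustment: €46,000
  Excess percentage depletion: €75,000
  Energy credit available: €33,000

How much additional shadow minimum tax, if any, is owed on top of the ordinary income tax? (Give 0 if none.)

Ordinary income tax:
  €132,000 × 9% = €11,880
  €73,000 × 21% = €15,330
  €230,500 × 30% = €69,150
  → €96,360
  Less energy credit €33,000 → €63,360

Shadow minimum tax:
  Adjusted income: €435,500 + €2,000 + €79,500 + €46,000 + €75,000 = €638,000
  Exemption: 20% × (€638,000 − €321,000) = €63,400 ≥ €61,000, so the exemption is fully phased out
  Base: €638,000 − €0 = €638,000
  €638,000 × 18% = €114,840

Excess of shadow minimum tax over ordinary income tax: €114,840 − €63,360 = €51,480.

€51,480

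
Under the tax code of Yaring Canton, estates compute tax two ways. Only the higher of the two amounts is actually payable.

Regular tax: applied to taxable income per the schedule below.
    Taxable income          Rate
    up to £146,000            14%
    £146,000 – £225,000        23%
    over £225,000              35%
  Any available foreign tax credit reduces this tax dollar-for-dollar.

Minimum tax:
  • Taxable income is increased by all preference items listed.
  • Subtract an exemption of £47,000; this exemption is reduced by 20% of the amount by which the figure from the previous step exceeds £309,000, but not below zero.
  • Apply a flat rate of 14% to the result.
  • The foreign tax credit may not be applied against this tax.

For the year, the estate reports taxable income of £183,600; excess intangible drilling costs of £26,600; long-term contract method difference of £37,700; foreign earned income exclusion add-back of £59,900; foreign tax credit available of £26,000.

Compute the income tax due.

£36,512

Minimum tax:
  Adjusted income: £183,600 + £26,600 + £37,700 + £59,900 = £307,800
  Exemption: £307,800 ≤ £309,000, so full £47,000 applies
  Base: £307,800 − £47,000 = £260,800
  £260,800 × 14% = £36,512

Regular tax:
  £146,000 × 14% = £20,440
  £37,600 × 23% = £8,648
  → £29,088
  Less foreign tax credit £26,000 → £3,088

£36,512 > £3,088, so the minimum tax is the binding amount.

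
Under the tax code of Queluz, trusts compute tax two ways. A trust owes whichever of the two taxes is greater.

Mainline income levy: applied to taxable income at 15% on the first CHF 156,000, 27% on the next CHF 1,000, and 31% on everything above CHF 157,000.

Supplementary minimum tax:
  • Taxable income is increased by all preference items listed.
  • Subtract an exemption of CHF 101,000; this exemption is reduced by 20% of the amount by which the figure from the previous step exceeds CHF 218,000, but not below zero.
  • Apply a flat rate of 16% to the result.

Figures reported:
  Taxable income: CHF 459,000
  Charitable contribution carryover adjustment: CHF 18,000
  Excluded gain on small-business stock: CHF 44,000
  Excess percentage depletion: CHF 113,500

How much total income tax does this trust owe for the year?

CHF 117,290

Supplementary minimum tax:
  Adjusted income: CHF 459,000 + CHF 18,000 + CHF 44,000 + CHF 113,500 = CHF 634,500
  Exemption: CHF 101,000 − 20% × (CHF 634,500 − CHF 218,000) = CHF 101,000 − CHF 83,300 = CHF 17,700
  Base: CHF 634,500 − CHF 17,700 = CHF 616,800
  CHF 616,800 × 16% = CHF 98,688

Mainline income levy:
  CHF 156,000 × 15% = CHF 23,400
  CHF 1,000 × 27% = CHF 270
  CHF 302,000 × 31% = CHF 93,620
  → CHF 117,290

CHF 117,290 > CHF 98,688, so the mainline income levy governs.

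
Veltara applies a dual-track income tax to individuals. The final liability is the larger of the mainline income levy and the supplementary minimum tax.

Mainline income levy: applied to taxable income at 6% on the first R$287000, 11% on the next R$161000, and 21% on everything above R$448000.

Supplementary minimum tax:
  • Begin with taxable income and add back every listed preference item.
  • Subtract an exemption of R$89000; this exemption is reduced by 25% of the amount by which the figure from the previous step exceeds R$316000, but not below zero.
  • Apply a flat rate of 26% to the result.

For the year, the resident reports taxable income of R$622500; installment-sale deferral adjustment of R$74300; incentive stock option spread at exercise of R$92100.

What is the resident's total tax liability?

R$205114

Supplementary minimum tax:
  Adjusted income: R$622500 + R$74300 + R$92100 = R$788900
  Exemption: 25% × (R$788900 − R$316000) = R$118225 ≥ R$89000, so the exemption is fully phased out
  Base: R$788900 − R$0 = R$788900
  R$788900 × 26% = R$205114

Mainline income levy:
  R$287000 × 6% = R$17220
  R$161000 × 11% = R$17710
  R$174500 × 21% = R$36645
  → R$71575

R$205114 > R$71575, so the supplementary minimum tax is the binding amount.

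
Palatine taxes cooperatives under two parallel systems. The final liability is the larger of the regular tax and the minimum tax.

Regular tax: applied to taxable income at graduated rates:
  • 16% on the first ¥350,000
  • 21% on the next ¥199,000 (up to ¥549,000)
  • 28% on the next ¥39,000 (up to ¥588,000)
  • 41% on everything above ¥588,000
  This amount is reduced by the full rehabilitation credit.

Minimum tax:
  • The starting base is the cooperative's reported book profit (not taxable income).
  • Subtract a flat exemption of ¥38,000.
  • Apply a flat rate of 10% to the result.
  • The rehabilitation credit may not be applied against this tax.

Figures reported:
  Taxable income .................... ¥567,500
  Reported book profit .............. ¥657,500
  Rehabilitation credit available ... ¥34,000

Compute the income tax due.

Minimum tax:
  Base (reported book profit): ¥657,500
  Less exemption ¥38,000 → base ¥619,500
  ¥619,500 × 10% = ¥61,950

Regular tax:
  ¥350,000 × 16% = ¥56,000
  ¥199,000 × 21% = ¥41,790
  ¥18,500 × 28% = ¥5,180
  → ¥102,970
  Less rehabilitation credit ¥34,000 → ¥68,970

¥68,970 > ¥61,950, so the regular tax governs.

¥68,970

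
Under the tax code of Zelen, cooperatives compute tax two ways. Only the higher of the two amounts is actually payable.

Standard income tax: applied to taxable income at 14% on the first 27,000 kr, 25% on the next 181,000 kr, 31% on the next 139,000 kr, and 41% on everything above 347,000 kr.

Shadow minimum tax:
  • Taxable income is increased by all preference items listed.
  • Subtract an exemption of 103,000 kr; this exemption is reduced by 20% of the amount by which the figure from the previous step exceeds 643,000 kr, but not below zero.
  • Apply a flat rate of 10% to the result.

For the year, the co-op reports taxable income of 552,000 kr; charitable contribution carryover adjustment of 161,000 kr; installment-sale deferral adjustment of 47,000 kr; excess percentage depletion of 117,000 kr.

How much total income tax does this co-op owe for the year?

Shadow minimum tax:
  Adjusted income: 552,000 kr + 161,000 kr + 47,000 kr + 117,000 kr = 877,000 kr
  Exemption: 103,000 kr − 20% × (877,000 kr − 643,000 kr) = 103,000 kr − 46,800 kr = 56,200 kr
  Base: 877,000 kr − 56,200 kr = 820,800 kr
  820,800 kr × 10% = 82,080 kr

Standard income tax:
  27,000 kr × 14% = 3,780 kr
  181,000 kr × 25% = 45,250 kr
  139,000 kr × 31% = 43,090 kr
  205,000 kr × 41% = 84,050 kr
  → 176,170 kr

176,170 kr > 82,080 kr, so the standard income tax governs.

176,170 kr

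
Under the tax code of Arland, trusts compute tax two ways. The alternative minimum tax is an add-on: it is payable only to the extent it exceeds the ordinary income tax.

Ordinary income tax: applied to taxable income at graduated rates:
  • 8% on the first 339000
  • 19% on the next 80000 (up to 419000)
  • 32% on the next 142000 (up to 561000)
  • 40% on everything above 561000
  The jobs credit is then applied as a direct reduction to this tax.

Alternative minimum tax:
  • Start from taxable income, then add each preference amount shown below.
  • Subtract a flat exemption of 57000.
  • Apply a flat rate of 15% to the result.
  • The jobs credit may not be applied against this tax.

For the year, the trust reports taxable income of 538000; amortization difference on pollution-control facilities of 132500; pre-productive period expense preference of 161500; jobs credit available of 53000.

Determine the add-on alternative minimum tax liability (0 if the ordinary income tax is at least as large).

Alternative minimum tax:
  Adjusted income: 538000 + 132500 + 161500 = 832000
  Less exemption 57000 → base 775000
  775000 × 15% = 116250

Ordinary income tax:
  339000 × 8% = 27120
  80000 × 19% = 15200
  119000 × 32% = 38080
  → 80400
  Less jobs credit 53000 → 27400

Excess of alternative minimum tax over ordinary income tax: 116250 − 27400 = 88850.

88850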